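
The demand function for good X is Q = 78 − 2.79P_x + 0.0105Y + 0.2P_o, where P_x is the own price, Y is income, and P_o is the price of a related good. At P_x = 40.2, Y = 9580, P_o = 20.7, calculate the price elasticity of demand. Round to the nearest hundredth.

First evaluate Q: 78 − 2.79(40.2) + 0.0105(9580) + 0.2(20.7) = 78 − 112.158 + 100.59 + 4.14 = 70.572.
∂Q/∂P_x = −2.79, so E_p = (−2.79)·(40.2/70.572) ≈ -1.59.
|E_p| > 1: demand is elastic.

-1.59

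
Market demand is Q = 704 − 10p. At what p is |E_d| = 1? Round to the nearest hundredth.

For linear demand Q = a − bp, E = −bp/(a − bp). |E| = 1 ⇒ bp = a − bp ⇒ p = a/(2b).
p = 704/(2·10) = 35.20.

35.20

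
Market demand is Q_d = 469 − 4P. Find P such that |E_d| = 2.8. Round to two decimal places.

86.39

Set −bP/(a − bP) = −2.8 ⇒ bP = 2.8(a − bP) ⇒ bP(1+2.8) = 2.8·a.
P = 2.8·469/(4·3.8) ≈ 86.39.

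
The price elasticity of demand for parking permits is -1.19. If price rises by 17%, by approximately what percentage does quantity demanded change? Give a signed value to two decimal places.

%ΔQ ≈ E × %ΔP = (-1.19) × (17%) = -20.23%.

-20.23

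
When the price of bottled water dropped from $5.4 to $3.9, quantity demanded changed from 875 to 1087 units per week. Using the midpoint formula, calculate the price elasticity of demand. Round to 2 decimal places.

%ΔQ = (1087 − 875)/[(875 + 1087)/2] = 212/981 ≈ 0.2161.
%ΔP = (3.9 − 5.4)/[(5.4 + 3.9)/2] = -1.5/4.65 ≈ -0.3226.
Arc elasticity E = %ΔQ/%ΔP ≈ 0.2161/-0.3226 ≈ -0.67.
|E| < 1: demand is inelastic over this range.

-0.67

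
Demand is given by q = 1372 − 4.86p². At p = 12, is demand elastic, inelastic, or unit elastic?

At p = 12, q = 672.16.
dq/dp = −2·4.86·p = −116.64.
Point elasticity E = (dq/dp)·(p/q) = -116.64 × 12/672.16 ≈ -2.082.
|E| ≈ 2.082 > 1, so demand is elastic.

elastic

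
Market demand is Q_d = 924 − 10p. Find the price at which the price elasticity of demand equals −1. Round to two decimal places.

For linear demand Q_d = a − bp, E = −bp/(a − bp). |E| = 1 ⇒ bp = a − bp ⇒ p = a/(2b).
p = 924/(2·10) = 46.20.

46.20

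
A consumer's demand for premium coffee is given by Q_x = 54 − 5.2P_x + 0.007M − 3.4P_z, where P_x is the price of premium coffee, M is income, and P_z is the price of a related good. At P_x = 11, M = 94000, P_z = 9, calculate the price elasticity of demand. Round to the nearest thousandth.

-0.092

Substituting, Q_x = 54 − 5.2(11) + 0.007(94000) − 3.4(9) = 54 − 57.2 + 658 − 30.6 = 624.2.
∂Q_x/∂P_x = −5.2, so E_p = (−5.2)·(11/624.2) ≈ -0.092.
|E_p| < 1: demand is inelastic.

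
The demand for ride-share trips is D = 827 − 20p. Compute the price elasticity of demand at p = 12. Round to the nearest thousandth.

-0.409

At p = 12, D = 587.
dD/dp = −20.
Point elasticity E = (dD/dp)·(p/D) = -20 × 12/587 ≈ -0.409.
|E| < 1, so demand is inelastic at this price.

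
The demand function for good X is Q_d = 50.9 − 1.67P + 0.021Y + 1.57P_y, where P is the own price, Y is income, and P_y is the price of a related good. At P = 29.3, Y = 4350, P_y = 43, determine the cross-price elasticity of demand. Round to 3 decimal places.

First evaluate Q_d: 50.9 − 1.67(29.3) + 0.021(4350) + 1.57(43) = 50.9 − 48.931 + 91.35 + 67.51 = 160.829.
∂Q_d/∂P_y = +1.57, so E_xy = 1.57·(43/160.829) ≈ 0.420.
E_xy > 0: the goods are substitutes.

0.420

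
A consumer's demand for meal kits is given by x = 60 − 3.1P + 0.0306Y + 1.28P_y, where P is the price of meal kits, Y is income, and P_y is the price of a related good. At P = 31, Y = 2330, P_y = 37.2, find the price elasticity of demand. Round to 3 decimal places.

x = 60 − 3.1(31) + 0.0306(2330) + 1.28(37.2) = 60 − 96.1 + 71.298 + 47.616 = 82.814.
∂x/∂P = −3.1, so E_p = (−3.1)·(31/82.814) ≈ -1.160.
|E_p| > 1: demand is elastic.

-1.160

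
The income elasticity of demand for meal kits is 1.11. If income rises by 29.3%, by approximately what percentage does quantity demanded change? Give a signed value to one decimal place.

%ΔQ ≈ E × %ΔI = (1.11) × (29.3%) ≈ 32.5%.

32.5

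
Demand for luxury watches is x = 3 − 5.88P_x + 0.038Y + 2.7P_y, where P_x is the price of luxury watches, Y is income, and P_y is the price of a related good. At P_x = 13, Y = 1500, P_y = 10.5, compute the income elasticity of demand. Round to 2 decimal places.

4.79

Substituting, x = 3 − 5.88(13) + 0.038(1500) + 2.7(10.5) = 3 − 76.44 + 57 + 28.35 = 11.91.
∂x/∂Y = +0.038, so E_I = 0.038·(1500/11.91) ≈ 4.79.
E_I > 1: normal good (luxury).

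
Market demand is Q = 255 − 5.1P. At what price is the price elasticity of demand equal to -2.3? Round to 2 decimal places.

Set −bP/(a − bP) = −2.3 ⇒ bP = 2.3(a − bP) ⇒ bP(1+2.3) = 2.3·a.
P = 2.3·255/(5.1·3.3) ≈ 34.85.

34.85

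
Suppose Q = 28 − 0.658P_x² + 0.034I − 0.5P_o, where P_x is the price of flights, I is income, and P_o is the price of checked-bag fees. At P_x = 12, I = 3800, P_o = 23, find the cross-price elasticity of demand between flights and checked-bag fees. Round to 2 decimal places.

Evaluating quantity at (P_x, I, P_o) gives Q = 28 − 0.658(12)² + 0.034(3800) − 0.5(23) = 28 − 94.752 + 129.2 − 11.5 = 50.948.
∂Q/∂P_o = −0.5, so E_xy = -0.5·(23/50.948) ≈ -0.23.
E_xy < 0: the goods are complements.

-0.23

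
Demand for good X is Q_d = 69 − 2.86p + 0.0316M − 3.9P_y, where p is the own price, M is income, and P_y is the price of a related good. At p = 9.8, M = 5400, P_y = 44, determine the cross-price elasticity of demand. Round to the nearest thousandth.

Evaluating quantity at (p, M, P_y) gives Q_d = 69 − 2.86(9.8) + 0.0316(5400) − 3.9(44) = 69 − 28.028 + 170.64 − 171.6 = 40.012.
∂Q_d/∂P_y = −3.9, so E_xy = -3.9·(44/40.012) ≈ -4.289.
E_xy < 0: the goods are complements.

-4.289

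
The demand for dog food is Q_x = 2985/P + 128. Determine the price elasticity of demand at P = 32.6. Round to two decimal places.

At P = 32.6, Q_x = 219.5644.
dQ_x/dP = −2985/P² = −2.8087.
Point elasticity E = (dQ_x/dP)·(P/Q_x) = -2.8087 × 32.6/219.5644 ≈ -0.42.
|E| < 1, so demand is inelastic at this price.

-0.42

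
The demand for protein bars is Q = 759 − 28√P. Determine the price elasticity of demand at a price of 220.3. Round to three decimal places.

At P = 220.3, Q = 343.4098.
dQ/dP = −28/(2√P) = −28/(2·14.8425).
Point elasticity E = (dQ/dP)·(P/Q) = -0.9432 × 220.3/343.4098 ≈ -0.605.
|E| < 1, so demand is inelastic at this price.

-0.605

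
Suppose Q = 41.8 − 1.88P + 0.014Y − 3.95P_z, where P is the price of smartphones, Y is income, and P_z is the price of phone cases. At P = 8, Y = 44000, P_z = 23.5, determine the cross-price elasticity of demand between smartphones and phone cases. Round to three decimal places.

Q = 41.8 − 1.88(8) + 0.014(44000) − 3.95(23.5) = 41.8 − 15.04 + 616 − 92.825 = 549.935.
∂Q/∂P_z = −3.95, so E_xy = -3.95·(23.5/549.935) ≈ -0.169.
E_xy < 0: the goods are complements.

-0.169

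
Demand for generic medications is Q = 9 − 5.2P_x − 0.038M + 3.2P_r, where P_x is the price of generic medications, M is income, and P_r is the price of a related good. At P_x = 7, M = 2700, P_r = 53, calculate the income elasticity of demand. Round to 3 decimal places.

-2.591

Evaluating quantity at (P_x, M, P_r) gives Q = 9 − 5.2(7) − 0.038(2700) + 3.2(53) = 9 − 36.4 − 102.6 + 169.6 = 39.6.
∂Q/∂M = −0.038, so E_I = -0.038·(2700/39.6) ≈ -2.591.
E_I < 0: inferior good.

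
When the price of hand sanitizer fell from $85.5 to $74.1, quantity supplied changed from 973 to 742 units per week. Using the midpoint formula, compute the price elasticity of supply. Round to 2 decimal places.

1.89

%ΔQ = (742 − 973)/[(973 + 742)/2] = -231/857.5 ≈ -0.2694.
%Δp = (74.1 − 85.5)/[(85.5 + 74.1)/2] = -11.4/79.8 ≈ -0.1429.
Arc elasticity E = %ΔQ/%Δp ≈ -0.2694/-0.1429 ≈ 1.89.
|E| > 1: supply is elastic over this range.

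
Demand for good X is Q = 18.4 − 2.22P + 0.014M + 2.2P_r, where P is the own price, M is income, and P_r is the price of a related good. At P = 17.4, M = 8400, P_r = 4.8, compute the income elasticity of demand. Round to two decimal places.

1.09

Evaluating quantity at (P, M, P_r) gives Q = 18.4 − 2.22(17.4) + 0.014(8400) + 2.2(4.8) = 18.4 − 38.628 + 117.6 + 10.56 = 107.932.
∂Q/∂M = +0.014, so E_I = 0.014·(8400/107.932) ≈ 1.09.
E_I > 1: normal good (luxury).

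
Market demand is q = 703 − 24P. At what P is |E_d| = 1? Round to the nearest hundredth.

14.65

For linear demand q = a − bP, E = −bP/(a − bP). |E| = 1 ⇒ bP = a − bP ⇒ P = a/(2b).
P = 703/(2·24) ≈ 14.65.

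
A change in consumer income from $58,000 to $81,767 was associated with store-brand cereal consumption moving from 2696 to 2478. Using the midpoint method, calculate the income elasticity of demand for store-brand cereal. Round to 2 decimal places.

%ΔQ = (2478 − 2696)/[(2696+2478)/2] = -218/2587 ≈ -0.0843.
%ΔI = (81,767 − 58,000)/[(58,000+81,767)/2] = 23767/69883.5 ≈ 0.3401.
E_I = %ΔQ/%ΔI ≈ -0.25.
E_I < 0: inferior good.

-0.25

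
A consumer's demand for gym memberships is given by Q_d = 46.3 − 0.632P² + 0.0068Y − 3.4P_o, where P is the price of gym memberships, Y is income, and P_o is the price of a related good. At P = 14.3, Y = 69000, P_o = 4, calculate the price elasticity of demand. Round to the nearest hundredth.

Evaluating quantity at (P, Y, P_o) gives Q_d = 46.3 − 0.632(14.3)² + 0.0068(69000) − 3.4(4) = 46.3 − 129.2377 + 469.2 − 13.6 = 372.6623.
∂Q_d/∂P = −2·0.632·P = -18.0752, so E_p = -18.0752·(14.3/372.6623) ≈ -0.69.
|E_p| < 1: demand is inelastic.

-0.69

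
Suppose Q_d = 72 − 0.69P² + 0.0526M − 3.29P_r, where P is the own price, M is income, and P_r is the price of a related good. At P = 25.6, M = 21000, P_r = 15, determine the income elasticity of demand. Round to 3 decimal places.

At the given point, Q_d = 72 − 0.69(25.6)² + 0.0526(21000) − 3.29(15) = 72 − 452.1984 + 1104.6 − 49.35 = 675.0516.
∂Q_d/∂M = +0.0526, so E_I = 0.0526·(21000/675.0516) ≈ 1.636.
E_I > 1: normal good (luxury).

1.636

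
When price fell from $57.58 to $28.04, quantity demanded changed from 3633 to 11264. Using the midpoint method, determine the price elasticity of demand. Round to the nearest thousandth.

-1.485

%Δq = (11264 − 3633)/[(3633 + 11264)/2] = 7631/7448.5 ≈ 1.0245.
%Δp = (28.04 − 57.58)/[(57.58 + 28.04)/2] = -29.54/42.81 ≈ -0.6900.
Arc elasticity E = %Δq/%Δp ≈ 1.0245/-0.6900 ≈ -1.485.
|E| > 1: demand is elastic over this range.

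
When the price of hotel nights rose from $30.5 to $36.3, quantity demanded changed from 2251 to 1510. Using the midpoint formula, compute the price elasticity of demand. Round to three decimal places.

-2.269

%ΔQ = (1510 − 2251)/[(2251 + 1510)/2] = -741/1880.5 ≈ -0.3940.
%Δp = (36.3 − 30.5)/[(30.5 + 36.3)/2] = 5.8/33.4 ≈ 0.1737.
Arc elasticity E = %ΔQ/%Δp ≈ -0.3940/0.1737 ≈ -2.269.
|E| > 1: demand is elastic over this range.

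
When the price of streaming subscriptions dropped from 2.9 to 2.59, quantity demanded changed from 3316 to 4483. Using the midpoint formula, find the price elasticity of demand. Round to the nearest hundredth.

-2.65

%ΔQ = (4483 − 3316)/[(3316 + 4483)/2] = 1167/3899.5 ≈ 0.2993.
%Δp = (2.59 − 2.9)/[(2.9 + 2.59)/2] = -0.31/2.745 ≈ -0.1129.
Arc elasticity E = %ΔQ/%Δp ≈ 0.2993/-0.1129 ≈ -2.65.
|E| > 1: demand is elastic over this range.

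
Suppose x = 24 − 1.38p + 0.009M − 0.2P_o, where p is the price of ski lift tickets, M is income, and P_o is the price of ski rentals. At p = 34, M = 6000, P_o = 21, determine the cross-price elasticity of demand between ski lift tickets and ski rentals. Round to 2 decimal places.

-0.16

Evaluating quantity at (p, M, P_o) gives x = 24 − 1.38(34) + 0.009(6000) − 0.2(21) = 24 − 46.92 + 54 − 4.2 = 26.88.
∂x/∂P_o = −0.2, so E_xy = -0.2·(21/26.88) ≈ -0.16.
E_xy < 0: the goods are complements.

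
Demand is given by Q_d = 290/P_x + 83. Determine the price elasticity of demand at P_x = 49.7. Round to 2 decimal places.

-0.07

At P_x = 49.7, Q_d = 88.835.
dQ_d/dP_x = −290/P_x² = −0.1174.
Point elasticity E = (dQ_d/dP_x)·(P_x/Q_d) = -0.1174 × 49.7/88.835 ≈ -0.07.
|E| < 1, so demand is inelastic at this price.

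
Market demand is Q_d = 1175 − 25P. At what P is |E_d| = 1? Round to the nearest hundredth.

For linear demand Q_d = a − bP, E = −bP/(a − bP). |E| = 1 ⇒ bP = a − bP ⇒ P = a/(2b).
P = 1175/(2·25) = 23.50.

23.50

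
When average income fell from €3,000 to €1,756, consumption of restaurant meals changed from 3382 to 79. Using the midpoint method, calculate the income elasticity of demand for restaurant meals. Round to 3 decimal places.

3.649

%ΔQ = (79 − 3382)/[(3382+79)/2] = -3303/1730.5 ≈ -1.9087.
%ΔI = (1,756 − 3,000)/[(3,000+1,756)/2] = -1244/2378 ≈ -0.5231.
E_I = %ΔQ/%ΔI ≈ 3.649.
E_I > 1: normal good (luxury).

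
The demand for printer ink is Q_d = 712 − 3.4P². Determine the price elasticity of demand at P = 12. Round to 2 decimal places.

-4.40

At P = 12, Q_d = 222.4.
dQ_d/dP = −2·3.4·P = −81.6.
Point elasticity E = (dQ_d/dP)·(P/Q_d) = -81.6 × 12/222.4 ≈ -4.40.
|E| > 1, so demand is elastic at this price.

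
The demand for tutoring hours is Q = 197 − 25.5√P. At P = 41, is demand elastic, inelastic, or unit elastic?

At P = 41, Q = 33.7203.
dQ/dP = −25.5/(2√P) = −25.5/(2·6.4031).
Point elasticity E = (dQ/dP)·(P/Q) = -1.9912 × 41/33.7203 ≈ -2.421.
|E| ≈ 2.421 > 1, so demand is elastic.

elastic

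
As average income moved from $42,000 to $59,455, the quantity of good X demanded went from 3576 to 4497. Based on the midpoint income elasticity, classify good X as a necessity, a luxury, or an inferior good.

%ΔQ = (4497 − 3576)/[(3576+4497)/2] = 921/4036.5 ≈ 0.2282.
%ΔM = (59,455 − 42,000)/[(42,000+59,455)/2] = 17455/50727.5 ≈ 0.3441.
E_I = %ΔQ/%ΔM ≈ 0.663.
E_I ∈ (0,1): normal good (necessity).

necessity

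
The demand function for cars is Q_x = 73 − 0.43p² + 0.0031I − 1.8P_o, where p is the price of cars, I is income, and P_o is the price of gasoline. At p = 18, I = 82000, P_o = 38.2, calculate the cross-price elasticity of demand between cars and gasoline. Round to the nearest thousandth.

Substituting, Q_x = 73 − 0.43(18)² + 0.0031(82000) − 1.8(38.2) = 73 − 139.32 + 254.2 − 68.76 = 119.12.
∂Q_x/∂P_o = −1.8, so E_xy = -1.8·(38.2/119.12) ≈ -0.577.
E_xy < 0: the goods are complements.

-0.577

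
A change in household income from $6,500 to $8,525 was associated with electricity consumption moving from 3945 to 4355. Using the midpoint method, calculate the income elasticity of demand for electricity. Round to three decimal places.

0.367

%ΔQ = (4355 − 3945)/[(3945+4355)/2] = 410/4150 ≈ 0.0988.
%ΔY = (8,525 − 6,500)/[(6,500+8,525)/2] = 2025/7512.5 ≈ 0.2696.
E_I = %ΔQ/%ΔY ≈ 0.367.
E_I ∈ (0,1): normal good (necessity).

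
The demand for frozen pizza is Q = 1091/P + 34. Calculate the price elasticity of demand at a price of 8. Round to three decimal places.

-0.800

At P = 8, Q = 170.375.
dQ/dP = −1091/P² = −17.0469.
Point elasticity E = (dQ/dP)·(P/Q) = -17.0469 × 8/170.375 ≈ -0.800.
|E| < 1, so demand is inelastic at this price.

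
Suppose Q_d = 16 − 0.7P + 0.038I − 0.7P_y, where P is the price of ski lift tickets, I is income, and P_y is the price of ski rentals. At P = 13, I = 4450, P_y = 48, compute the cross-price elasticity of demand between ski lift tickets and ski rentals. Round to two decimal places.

Evaluating quantity at (P, I, P_y) gives Q_d = 16 − 0.7(13) + 0.038(4450) − 0.7(48) = 16 − 9.1 + 169.1 − 33.6 = 142.4.
∂Q_d/∂P_y = −0.7, so E_xy = -0.7·(48/142.4) ≈ -0.24.
E_xy < 0: the goods are complements.

-0.24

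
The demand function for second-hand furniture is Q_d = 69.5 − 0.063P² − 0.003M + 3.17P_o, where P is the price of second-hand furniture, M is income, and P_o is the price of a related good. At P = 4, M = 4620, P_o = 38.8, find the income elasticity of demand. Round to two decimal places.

First evaluate Q_d: 69.5 − 0.063(4)² − 0.003(4620) + 3.17(38.8) = 69.5 − 1.008 − 13.86 + 122.996 = 177.628.
∂Q_d/∂M = −0.003, so E_I = -0.003·(4620/177.628) ≈ -0.08.
E_I < 0: inferior good.

-0.08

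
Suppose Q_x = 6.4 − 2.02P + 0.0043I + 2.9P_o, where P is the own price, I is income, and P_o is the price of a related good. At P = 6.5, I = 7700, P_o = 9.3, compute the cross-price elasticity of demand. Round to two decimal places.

At the given point, Q_x = 6.4 − 2.02(6.5) + 0.0043(7700) + 2.9(9.3) = 6.4 − 13.13 + 33.11 + 26.97 = 53.35.
∂Q_x/∂P_o = +2.9, so E_xy = 2.9·(9.3/53.35) ≈ 0.51.
E_xy > 0: the goods are substitutes.

0.51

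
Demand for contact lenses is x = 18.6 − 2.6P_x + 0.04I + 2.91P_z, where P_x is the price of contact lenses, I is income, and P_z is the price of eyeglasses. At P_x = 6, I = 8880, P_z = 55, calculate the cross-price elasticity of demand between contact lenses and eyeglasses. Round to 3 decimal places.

0.309

x = 18.6 − 2.6(6) + 0.04(8880) + 2.91(55) = 18.6 − 15.6 + 355.2 + 160.05 = 518.25.
∂x/∂P_z = +2.91, so E_xy = 2.91·(55/518.25) ≈ 0.309.
E_xy > 0: the goods are substitutes.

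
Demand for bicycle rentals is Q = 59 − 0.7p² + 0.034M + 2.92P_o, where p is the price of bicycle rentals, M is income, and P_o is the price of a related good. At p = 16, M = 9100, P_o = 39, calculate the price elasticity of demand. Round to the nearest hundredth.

Substituting, Q = 59 − 0.7(16)² + 0.034(9100) + 2.92(39) = 59 − 179.2 + 309.4 + 113.88 = 303.08.
∂Q/∂p = −2·0.7·p = -22.4, so E_p = -22.4·(16/303.08) ≈ -1.18.
|E_p| > 1: demand is elastic.

-1.18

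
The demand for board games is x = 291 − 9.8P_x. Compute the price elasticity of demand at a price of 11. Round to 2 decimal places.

At P_x = 11, x = 183.2.
dx/dP_x = −9.8.
Point elasticity E = (dx/dP_x)·(P_x/x) = -9.8 × 11/183.2 ≈ -0.59.
|E| < 1, so demand is inelastic at this price.

-0.59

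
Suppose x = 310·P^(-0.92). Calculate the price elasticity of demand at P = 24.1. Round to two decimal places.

-0.92

For a Cobb–Douglas (constant-elasticity) form x = A·P^α·…, the elasticity with respect to P equals the exponent α at every point.
Here the exponent on P is -0.92, so the price elasticity of demand is -0.92.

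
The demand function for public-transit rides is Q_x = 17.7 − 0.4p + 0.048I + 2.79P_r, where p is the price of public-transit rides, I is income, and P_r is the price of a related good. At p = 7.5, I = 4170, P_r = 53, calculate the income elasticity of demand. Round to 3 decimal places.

Evaluating quantity at (p, I, P_r) gives Q_x = 17.7 − 0.4(7.5) + 0.048(4170) + 2.79(53) = 17.7 − 3 + 200.16 + 147.87 = 362.73.
∂Q_x/∂I = +0.048, so E_I = 0.048·(4170/362.73) ≈ 0.552.
E_I ∈ (0,1): normal good (necessity).

0.552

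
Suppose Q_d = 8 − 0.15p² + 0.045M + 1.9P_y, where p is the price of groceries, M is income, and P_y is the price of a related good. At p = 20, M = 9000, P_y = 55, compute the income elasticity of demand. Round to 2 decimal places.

At the given point, Q_d = 8 − 0.15(20)² + 0.045(9000) + 1.9(55) = 8 − 60 + 405 + 104.5 = 457.5.
∂Q_d/∂M = +0.045, so E_I = 0.045·(9000/457.5) ≈ 0.89.
E_I ∈ (0,1): normal good (necessity).

0.89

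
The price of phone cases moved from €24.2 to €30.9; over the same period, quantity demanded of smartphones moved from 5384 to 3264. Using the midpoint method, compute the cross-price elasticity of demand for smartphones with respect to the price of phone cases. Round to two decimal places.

-2.02

%ΔQ_x = (3264 − 5384)/[(5384+3264)/2] = -2120/4324 ≈ -0.4903.
%ΔP_y = (30.9 − 24.2)/[(24.2+30.9)/2] ≈ 0.2432.
E_xy = -0.4903/0.2432 ≈ -2.02.
E_xy < 0, so smartphones and phone cases are complements.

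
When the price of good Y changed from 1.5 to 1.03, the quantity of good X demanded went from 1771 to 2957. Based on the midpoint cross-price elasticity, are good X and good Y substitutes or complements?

complements

%ΔQ_x = (2957 − 1771)/[(1771+2957)/2] = 1186/2364 ≈ 0.5017.
%ΔP_y = (1.03 − 1.5)/[(1.5+1.03)/2] ≈ -0.3715.
E_xy = 0.5017/-0.3715 ≈ -1.350.
E_xy < 0, so the goods are complements.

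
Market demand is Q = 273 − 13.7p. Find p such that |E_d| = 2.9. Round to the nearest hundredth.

Set −bp/(a − bp) = −2.9 ⇒ bp = 2.9(a − bp) ⇒ bp(1+2.9) = 2.9·a.
p = 2.9·273/(13.7·3.9) ≈ 14.82.

14.82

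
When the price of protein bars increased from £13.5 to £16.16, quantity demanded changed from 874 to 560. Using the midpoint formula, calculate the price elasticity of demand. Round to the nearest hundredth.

-2.44

%Δq = (560 − 874)/[(874 + 560)/2] = -314/717 ≈ -0.4379.
%ΔP = (16.16 − 13.5)/[(13.5 + 16.16)/2] = 2.66/14.83 ≈ 0.1794.
Arc elasticity E = %Δq/%ΔP ≈ -0.4379/0.1794 ≈ -2.44.
|E| > 1: demand is elastic over this range.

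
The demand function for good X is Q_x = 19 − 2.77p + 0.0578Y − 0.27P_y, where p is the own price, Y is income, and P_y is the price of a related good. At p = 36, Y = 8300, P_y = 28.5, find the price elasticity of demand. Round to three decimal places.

-0.255

Q_x = 19 − 2.77(36) + 0.0578(8300) − 0.27(28.5) = 19 − 99.72 + 479.74 − 7.695 = 391.325.
∂Q_x/∂p = −2.77, so E_p = (−2.77)·(36/391.325) ≈ -0.255.
|E_p| < 1: demand is inelastic.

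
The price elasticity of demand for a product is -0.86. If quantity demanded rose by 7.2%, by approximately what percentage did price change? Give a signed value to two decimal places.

%ΔQ ≈ E × %ΔP ⇒ %ΔP = %ΔQ / E = (7.2%)/(-0.86) ≈ -8.37%.

-8.37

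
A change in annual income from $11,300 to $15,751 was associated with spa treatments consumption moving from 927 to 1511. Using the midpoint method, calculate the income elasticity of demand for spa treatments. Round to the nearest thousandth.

1.456

%ΔQ = (1511 − 927)/[(927+1511)/2] = 584/1219 ≈ 0.4791.
%ΔI = (15,751 − 11,300)/[(11,300+15,751)/2] = 4451/13525.5 ≈ 0.3291.
E_I = %ΔQ/%ΔI ≈ 1.456.
E_I > 1: normal good (luxury).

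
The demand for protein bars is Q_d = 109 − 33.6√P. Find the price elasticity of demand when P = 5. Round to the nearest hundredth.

-1.11

At P = 5, Q_d = 33.8681.
dQ_d/dP = −33.6/(2√P) = −33.6/(2·2.2361).
Point elasticity E = (dQ_d/dP)·(P/Q_d) = -7.5132 × 5/33.8681 ≈ -1.11.
|E| > 1, so demand is elastic at this price.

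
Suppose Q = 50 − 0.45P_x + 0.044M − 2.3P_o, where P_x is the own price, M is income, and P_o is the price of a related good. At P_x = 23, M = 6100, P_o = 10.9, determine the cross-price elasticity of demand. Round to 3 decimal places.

-0.089

First evaluate Q: 50 − 0.45(23) + 0.044(6100) − 2.3(10.9) = 50 − 10.35 + 268.4 − 25.07 = 282.98.
∂Q/∂P_o = −2.3, so E_xy = -2.3·(10.9/282.98) ≈ -0.089.
E_xy < 0: the goods are complements.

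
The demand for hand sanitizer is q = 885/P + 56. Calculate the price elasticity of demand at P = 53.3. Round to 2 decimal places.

At P = 53.3, q = 72.6041.
dq/dP = −885/P² = −0.3115.
Point elasticity E = (dq/dP)·(P/q) = -0.3115 × 53.3/72.6041 ≈ -0.23.
|E| < 1, so demand is inelastic at this price.

-0.23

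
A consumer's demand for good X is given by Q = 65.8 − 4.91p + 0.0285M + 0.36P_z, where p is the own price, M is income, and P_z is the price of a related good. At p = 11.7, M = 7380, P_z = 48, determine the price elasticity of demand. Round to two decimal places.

Evaluating quantity at (p, M, P_z) gives Q = 65.8 − 4.91(11.7) + 0.0285(7380) + 0.36(48) = 65.8 − 57.447 + 210.33 + 17.28 = 235.963.
∂Q/∂p = −4.91, so E_p = (−4.91)·(11.7/235.963) ≈ -0.24.
|E_p| < 1: demand is inelastic.

-0.24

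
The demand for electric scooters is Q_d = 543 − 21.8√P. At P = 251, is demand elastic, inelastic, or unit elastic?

inelastic

At P = 251, Q_d = 197.623.
dQ_d/dP = −21.8/(2√P) = −21.8/(2·15.843).
Point elasticity E = (dQ_d/dP)·(P/Q_d) = -0.688 × 251/197.623 ≈ -0.874.
|E| ≈ 0.874 < 1, so demand is inelastic.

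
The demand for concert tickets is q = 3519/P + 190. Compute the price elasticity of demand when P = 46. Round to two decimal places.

-0.29

At P = 46, q = 266.5.
dq/dP = −3519/P² = −1.663.
Point elasticity E = (dq/dP)·(P/q) = -1.663 × 46/266.5 ≈ -0.29.
|E| < 1, so demand is inelastic at this price.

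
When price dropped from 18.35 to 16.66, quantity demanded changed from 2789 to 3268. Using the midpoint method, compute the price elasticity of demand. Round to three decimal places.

%ΔQ = (3268 − 2789)/[(2789 + 3268)/2] = 479/3028.5 ≈ 0.1582.
%Δp = (16.66 − 18.35)/[(18.35 + 16.66)/2] = -1.69/17.505 ≈ -0.0965.
Arc elasticity E = %ΔQ/%Δp ≈ 0.1582/-0.0965 ≈ -1.638.
|E| > 1: demand is elastic over this range.

-1.638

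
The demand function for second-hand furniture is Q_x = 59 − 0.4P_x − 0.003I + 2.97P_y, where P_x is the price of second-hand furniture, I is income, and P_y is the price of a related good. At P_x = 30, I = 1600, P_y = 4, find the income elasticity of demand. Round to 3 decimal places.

Q_x = 59 − 0.4(30) − 0.003(1600) + 2.97(4) = 59 − 12 − 4.8 + 11.88 = 54.08.
∂Q_x/∂I = −0.003, so E_I = -0.003·(1600/54.08) ≈ -0.089.
E_I < 0: inferior good.

-0.089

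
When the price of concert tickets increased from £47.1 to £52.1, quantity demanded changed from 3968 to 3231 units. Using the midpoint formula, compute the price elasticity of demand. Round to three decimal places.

-2.031

%ΔQ = (3231 − 3968)/[(3968 + 3231)/2] = -737/3599.5 ≈ -0.2048.
%Δp = (52.1 − 47.1)/[(47.1 + 52.1)/2] = 5/49.6 ≈ 0.1008.
Arc elasticity E = %ΔQ/%Δp ≈ -0.2048/0.1008 ≈ -2.031.
|E| > 1: demand is elastic over this range.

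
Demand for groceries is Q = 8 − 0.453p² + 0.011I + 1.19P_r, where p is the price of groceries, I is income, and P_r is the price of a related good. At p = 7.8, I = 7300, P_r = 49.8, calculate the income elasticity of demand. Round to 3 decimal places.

0.669

First evaluate Q: 8 − 0.453(7.8)² + 0.011(7300) + 1.19(49.8) = 8 − 27.5605 + 80.3 + 59.262 = 120.0015.
∂Q/∂I = +0.011, so E_I = 0.011·(7300/120.0015) ≈ 0.669.
E_I ∈ (0,1): normal good (necessity).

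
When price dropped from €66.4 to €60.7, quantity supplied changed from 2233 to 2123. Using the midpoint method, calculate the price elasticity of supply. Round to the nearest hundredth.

0.56

%ΔQ = (2123 − 2233)/[(2233 + 2123)/2] = -110/2178 ≈ -0.0505.
%ΔP = (60.7 − 66.4)/[(66.4 + 60.7)/2] = -5.7/63.55 ≈ -0.0897.
Arc elasticity E = %ΔQ/%ΔP ≈ -0.0505/-0.0897 ≈ 0.56.
|E| < 1: supply is inelastic over this range.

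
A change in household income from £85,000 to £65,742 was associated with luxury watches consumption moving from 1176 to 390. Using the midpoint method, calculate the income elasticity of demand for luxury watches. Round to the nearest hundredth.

%ΔQ = (390 − 1176)/[(1176+390)/2] = -786/783 ≈ -1.0038.
%ΔI = (65,742 − 85,000)/[(85,000+65,742)/2] = -19258/75371 ≈ -0.2555.
E_I = %ΔQ/%ΔI ≈ 3.93.
E_I > 1: normal good (luxury).

3.93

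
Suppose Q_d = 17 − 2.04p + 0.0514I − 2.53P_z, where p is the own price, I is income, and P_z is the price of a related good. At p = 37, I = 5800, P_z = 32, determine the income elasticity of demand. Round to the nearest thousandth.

1.879

Q_d = 17 − 2.04(37) + 0.0514(5800) − 2.53(32) = 17 − 75.48 + 298.12 − 80.96 = 158.68.
∂Q_d/∂I = +0.0514, so E_I = 0.0514·(5800/158.68) ≈ 1.879.
E_I > 1: normal good (luxury).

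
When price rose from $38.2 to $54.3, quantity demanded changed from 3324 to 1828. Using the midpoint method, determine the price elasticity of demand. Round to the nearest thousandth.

%ΔQ = (1828 − 3324)/[(3324 + 1828)/2] = -1496/2576 ≈ -0.5807.
%Δp = (54.3 − 38.2)/[(38.2 + 54.3)/2] = 16.1/46.25 ≈ 0.3481.
Arc elasticity E = %ΔQ/%Δp ≈ -0.5807/0.3481 ≈ -1.668.
|E| > 1: demand is elastic over this range.

-1.668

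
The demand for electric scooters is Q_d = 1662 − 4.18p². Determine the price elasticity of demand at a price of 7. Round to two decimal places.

At p = 7, Q_d = 1457.18.
dQ_d/dp = −2·4.18·p = −58.52.
Point elasticity E = (dQ_d/dp)·(p/Q_d) = -58.52 × 7/1457.18 ≈ -0.28.
|E| < 1, so demand is inelastic at this price.

-0.28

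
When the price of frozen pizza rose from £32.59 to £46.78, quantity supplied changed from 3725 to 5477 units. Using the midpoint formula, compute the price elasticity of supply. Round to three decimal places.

%ΔQ = (5477 − 3725)/[(3725 + 5477)/2] = 1752/4601 ≈ 0.3808.
%ΔP = (46.78 − 32.59)/[(32.59 + 46.78)/2] = 14.19/39.685 ≈ 0.3576.
Arc elasticity E = %ΔQ/%ΔP ≈ 0.3808/0.3576 ≈ 1.065.
|E| > 1: supply is elastic over this range.

1.065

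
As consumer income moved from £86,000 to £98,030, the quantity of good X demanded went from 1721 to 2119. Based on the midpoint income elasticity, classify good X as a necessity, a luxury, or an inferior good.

%ΔQ = (2119 − 1721)/[(1721+2119)/2] = 398/1920 ≈ 0.2073.
%ΔM = (98,030 − 86,000)/[(86,000+98,030)/2] = 12030/92015 ≈ 0.1307.
E_I = %ΔQ/%ΔM ≈ 1.586.
E_I > 1: normal good (luxury).

luxury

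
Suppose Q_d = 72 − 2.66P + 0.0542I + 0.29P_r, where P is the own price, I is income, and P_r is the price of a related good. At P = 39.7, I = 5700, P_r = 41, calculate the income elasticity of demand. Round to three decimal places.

1.076

First evaluate Q_d: 72 − 2.66(39.7) + 0.0542(5700) + 0.29(41) = 72 − 105.602 + 308.94 + 11.89 = 287.228.
∂Q_d/∂I = +0.0542, so E_I = 0.0542·(5700/287.228) ≈ 1.076.
E_I > 1: normal good (luxury).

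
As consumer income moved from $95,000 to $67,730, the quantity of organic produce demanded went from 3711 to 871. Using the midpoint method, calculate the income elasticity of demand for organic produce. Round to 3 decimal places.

3.699

%ΔQ = (871 − 3711)/[(3711+871)/2] = -2840/2291 ≈ -1.2396.
%ΔI = (67,730 − 95,000)/[(95,000+67,730)/2] = -27270/81365 ≈ -0.3352.
E_I = %ΔQ/%ΔI ≈ 3.699.
E_I > 1: normal good (luxury).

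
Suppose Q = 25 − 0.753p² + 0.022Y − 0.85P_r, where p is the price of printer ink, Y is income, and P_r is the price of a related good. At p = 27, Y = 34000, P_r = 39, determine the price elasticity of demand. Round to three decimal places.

-5.751

At the given point, Q = 25 − 0.753(27)² + 0.022(34000) − 0.85(39) = 25 − 548.937 + 748 − 33.15 = 190.913.
∂Q/∂p = −2·0.753·p = -40.662, so E_p = -40.662·(27/190.913) ≈ -5.751.
|E_p| > 1: demand is elastic.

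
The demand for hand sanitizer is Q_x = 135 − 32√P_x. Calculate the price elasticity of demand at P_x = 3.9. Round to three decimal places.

At P_x = 3.9, Q_x = 71.8051.
dQ_x/dP_x = −32/(2√P_x) = −32/(2·1.9748).
Point elasticity E = (dQ_x/dP_x)·(P_x/Q_x) = -8.1019 × 3.9/71.8051 ≈ -0.440.
|E| < 1, so demand is inelastic at this price.

-0.440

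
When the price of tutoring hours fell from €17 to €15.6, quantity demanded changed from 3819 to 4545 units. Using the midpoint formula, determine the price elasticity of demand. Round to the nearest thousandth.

%ΔQ = (4545 − 3819)/[(3819 + 4545)/2] = 726/4182 ≈ 0.1736.
%Δp = (15.6 − 17)/[(17 + 15.6)/2] = -1.4/16.3 ≈ -0.0859.
Arc elasticity E = %ΔQ/%Δp ≈ 0.1736/-0.0859 ≈ -2.021.
|E| > 1: demand is elastic over this range.

-2.021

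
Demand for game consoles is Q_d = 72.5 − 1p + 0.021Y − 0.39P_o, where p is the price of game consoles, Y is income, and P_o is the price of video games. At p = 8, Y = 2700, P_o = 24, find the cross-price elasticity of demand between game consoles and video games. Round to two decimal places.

First evaluate Q_d: 72.5 − 1(8) + 0.021(2700) − 0.39(24) = 72.5 − 8 + 56.7 − 9.36 = 111.84.
∂Q_d/∂P_o = −0.39, so E_xy = -0.39·(24/111.84) ≈ -0.08.
E_xy < 0: the goods are complements.

-0.08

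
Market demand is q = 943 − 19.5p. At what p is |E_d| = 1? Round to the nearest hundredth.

24.18

For linear demand q = a − bp, E = −bp/(a − bp). |E| = 1 ⇒ bp = a − bp ⇒ p = a/(2b).
p = 943/(2·19.5) ≈ 24.18.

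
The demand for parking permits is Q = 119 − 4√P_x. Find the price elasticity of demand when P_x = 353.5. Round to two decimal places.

At P_x = 353.5, Q = 43.7936.
dQ/dP_x = −4/(2√P_x) = −4/(2·18.8016).
Point elasticity E = (dQ/dP_x)·(P_x/Q) = -0.1064 × 353.5/43.7936 ≈ -0.86.
|E| < 1, so demand is inelastic at this price.

-0.86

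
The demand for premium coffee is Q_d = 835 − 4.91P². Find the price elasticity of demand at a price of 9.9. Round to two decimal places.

-2.72

At P = 9.9, Q_d = 353.7709.
dQ_d/dP = −2·4.91·P = −97.218.
Point elasticity E = (dQ_d/dP)·(P/Q_d) = -97.218 × 9.9/353.7709 ≈ -2.72.
|E| > 1, so demand is elastic at this price.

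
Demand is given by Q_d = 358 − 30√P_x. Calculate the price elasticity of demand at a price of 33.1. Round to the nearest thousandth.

At P_x = 33.1, Q_d = 185.4022.
dQ_d/dP_x = −30/(2√P_x) = −30/(2·5.7533).
Point elasticity E = (dQ_d/dP_x)·(P_x/Q_d) = -2.6072 × 33.1/185.4022 ≈ -0.465.
|E| < 1, so demand is inelastic at this price.

-0.465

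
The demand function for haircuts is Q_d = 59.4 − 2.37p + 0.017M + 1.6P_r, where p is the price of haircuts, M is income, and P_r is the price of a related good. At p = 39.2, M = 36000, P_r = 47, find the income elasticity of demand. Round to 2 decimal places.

First evaluate Q_d: 59.4 − 2.37(39.2) + 0.017(36000) + 1.6(47) = 59.4 − 92.904 + 612 + 75.2 = 653.696.
∂Q_d/∂M = +0.017, so E_I = 0.017·(36000/653.696) ≈ 0.94.
E_I ∈ (0,1): normal good (necessity).

0.94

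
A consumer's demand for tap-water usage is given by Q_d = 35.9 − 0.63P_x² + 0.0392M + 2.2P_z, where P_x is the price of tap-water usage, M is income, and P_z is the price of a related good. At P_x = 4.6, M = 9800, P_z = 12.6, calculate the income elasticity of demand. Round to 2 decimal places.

Substituting, Q_d = 35.9 − 0.63(4.6)² + 0.0392(9800) + 2.2(12.6) = 35.9 − 13.3308 + 384.16 + 27.72 = 434.4492.
∂Q_d/∂M = +0.0392, so E_I = 0.0392·(9800/434.4492) ≈ 0.88.
E_I ∈ (0,1): normal good (necessity).

0.88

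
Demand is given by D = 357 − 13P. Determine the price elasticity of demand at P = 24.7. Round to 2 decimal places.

At P = 24.7, D = 35.9.
dD/dP = −13.
Point elasticity E = (dD/dP)·(P/D) = -13 × 24.7/35.9 ≈ -8.94.
|E| > 1, so demand is elastic at this price.

-8.94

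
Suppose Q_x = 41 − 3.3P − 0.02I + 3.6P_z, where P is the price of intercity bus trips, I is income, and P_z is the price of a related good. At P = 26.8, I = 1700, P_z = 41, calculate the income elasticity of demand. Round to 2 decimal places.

Substituting, Q_x = 41 − 3.3(26.8) − 0.02(1700) + 3.6(41) = 41 − 88.44 − 34 + 147.6 = 66.16.
∂Q_x/∂I = −0.02, so E_I = -0.02·(1700/66.16) ≈ -0.51.
E_I < 0: inferior good.

-0.51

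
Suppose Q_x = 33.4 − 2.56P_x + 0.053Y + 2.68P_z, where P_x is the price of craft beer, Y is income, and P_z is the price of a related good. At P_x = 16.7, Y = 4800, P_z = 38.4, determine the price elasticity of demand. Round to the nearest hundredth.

-0.12

First evaluate Q_x: 33.4 − 2.56(16.7) + 0.053(4800) + 2.68(38.4) = 33.4 − 42.752 + 254.4 + 102.912 = 347.96.
∂Q_x/∂P_x = −2.56, so E_p = (−2.56)·(16.7/347.96) ≈ -0.12.
|E_p| < 1: demand is inelastic.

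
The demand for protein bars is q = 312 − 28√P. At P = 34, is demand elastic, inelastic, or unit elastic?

At P = 34, q = 148.7333.
dq/dP = −28/(2√P) = −28/(2·5.831).
Point elasticity E = (dq/dP)·(P/q) = -2.401 × 34/148.7333 ≈ -0.549.
|E| ≈ 0.549 < 1, so demand is inelastic.

inelastic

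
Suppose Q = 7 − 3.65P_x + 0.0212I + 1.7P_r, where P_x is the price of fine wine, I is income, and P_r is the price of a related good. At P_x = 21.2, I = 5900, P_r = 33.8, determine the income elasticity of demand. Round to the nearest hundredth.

At the given point, Q = 7 − 3.65(21.2) + 0.0212(5900) + 1.7(33.8) = 7 − 77.38 + 125.08 + 57.46 = 112.16.
∂Q/∂I = +0.0212, so E_I = 0.0212·(5900/112.16) ≈ 1.12.
E_I > 1: normal good (luxury).

1.12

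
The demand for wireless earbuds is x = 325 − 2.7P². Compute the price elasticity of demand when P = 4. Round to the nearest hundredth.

-0.31

At P = 4, x = 281.8.
dx/dP = −2·2.7·P = −21.6.
Point elasticity E = (dx/dP)·(P/x) = -21.6 × 4/281.8 ≈ -0.31.
|E| < 1, so demand is inelastic at this price.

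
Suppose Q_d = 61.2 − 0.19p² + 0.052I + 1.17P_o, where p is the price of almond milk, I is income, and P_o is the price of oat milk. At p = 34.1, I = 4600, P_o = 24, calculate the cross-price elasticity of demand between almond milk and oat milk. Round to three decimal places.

First evaluate Q_d: 61.2 − 0.19(34.1)² + 0.052(4600) + 1.17(24) = 61.2 − 220.9339 + 239.2 + 28.08 = 107.5461.
∂Q_d/∂P_o = +1.17, so E_xy = 1.17·(24/107.5461) ≈ 0.261.
E_xy > 0: the goods are substitutes.

0.261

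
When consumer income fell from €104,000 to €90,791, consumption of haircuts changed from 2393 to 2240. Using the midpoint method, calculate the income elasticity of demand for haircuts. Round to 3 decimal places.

%ΔQ = (2240 − 2393)/[(2393+2240)/2] = -153/2316.5 ≈ -0.0660.
%ΔM = (90,791 − 104,000)/[(104,000+90,791)/2] = -13209/97395.5 ≈ -0.1356.
E_I = %ΔQ/%ΔM ≈ 0.487.
E_I ∈ (0,1): normal good (necessity).

0.487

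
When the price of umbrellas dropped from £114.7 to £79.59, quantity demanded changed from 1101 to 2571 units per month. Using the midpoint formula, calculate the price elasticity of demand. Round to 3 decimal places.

-2.215

%Δq = (2571 − 1101)/[(1101 + 2571)/2] = 1470/1836 ≈ 0.8007.
%Δp = (79.59 − 114.7)/[(114.7 + 79.59)/2] = -35.11/97.145 ≈ -0.3614.
Arc elasticity E = %Δq/%Δp ≈ 0.8007/-0.3614 ≈ -2.215.
|E| > 1: demand is elastic over this range.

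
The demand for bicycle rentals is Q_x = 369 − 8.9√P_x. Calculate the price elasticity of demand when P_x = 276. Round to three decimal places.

At P_x = 276, Q_x = 221.1421.
dQ_x/dP_x = −8.9/(2√P_x) = −8.9/(2·16.6132).
Point elasticity E = (dQ_x/dP_x)·(P_x/Q_x) = -0.2679 × 276/221.1421 ≈ -0.334.
|E| < 1, so demand is inelastic at this price.

-0.334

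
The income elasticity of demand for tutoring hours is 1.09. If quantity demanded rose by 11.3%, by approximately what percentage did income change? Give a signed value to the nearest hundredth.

%ΔQ ≈ E × %ΔI ⇒ %ΔI = %ΔQ / E = (11.3%)/(1.09) ≈ 10.37%.

10.37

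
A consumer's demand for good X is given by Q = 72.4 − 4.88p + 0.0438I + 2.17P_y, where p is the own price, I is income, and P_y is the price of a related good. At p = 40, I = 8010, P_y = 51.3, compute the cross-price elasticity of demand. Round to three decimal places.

0.328

Evaluating quantity at (p, I, P_y) gives Q = 72.4 − 4.88(40) + 0.0438(8010) + 2.17(51.3) = 72.4 − 195.2 + 350.838 + 111.321 = 339.359.
∂Q/∂P_y = +2.17, so E_xy = 2.17·(51.3/339.359) ≈ 0.328.
E_xy > 0: the goods are substitutes.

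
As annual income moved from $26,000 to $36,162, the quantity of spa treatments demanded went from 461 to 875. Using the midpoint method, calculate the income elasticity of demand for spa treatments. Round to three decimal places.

%ΔQ = (875 − 461)/[(461+875)/2] = 414/668 ≈ 0.6198.
%ΔI = (36,162 − 26,000)/[(26,000+36,162)/2] = 10162/31081 ≈ 0.3270.
E_I = %ΔQ/%ΔI ≈ 1.896.
E_I > 1: normal good (luxury).

1.896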